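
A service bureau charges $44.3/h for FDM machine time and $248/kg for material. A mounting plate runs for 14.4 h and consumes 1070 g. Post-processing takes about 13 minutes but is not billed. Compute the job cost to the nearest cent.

Machine-time cost = 44.3 × 14.4, so $637.92.
Material charge: 248 × 1070/1000 → $265.36.
Total = 637.92 + 265.36 = $903.28.

$903.28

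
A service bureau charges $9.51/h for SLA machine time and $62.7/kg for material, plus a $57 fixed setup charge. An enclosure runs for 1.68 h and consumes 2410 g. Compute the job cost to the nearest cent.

$224.08

Time charge = 9.51 × 1.68, so $15.9768.
Material cost = 62.7 × 2410/1000, so $151.107.
Adding setup: 15.9768 + 151.107 + 57 → 224.0838 ≈ $224.08.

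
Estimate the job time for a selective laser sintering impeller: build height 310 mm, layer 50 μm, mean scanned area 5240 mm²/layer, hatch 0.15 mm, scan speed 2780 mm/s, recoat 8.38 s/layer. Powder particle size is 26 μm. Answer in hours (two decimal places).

36.07 hours

Number of layers: 310 / 0.05 → 6200 (rounded up).
Scan path per layer = 5240 / 0.15 = 34933.3 mm.
Laser time per layer = 34933.3 / 2780, so 12.5659 s.
Per-layer time: 12.5659 + 8.38 → 20.9459 s.
6200 layers × 20.9459 s/layer = 129864.58 s, i.e. 36.07 hours.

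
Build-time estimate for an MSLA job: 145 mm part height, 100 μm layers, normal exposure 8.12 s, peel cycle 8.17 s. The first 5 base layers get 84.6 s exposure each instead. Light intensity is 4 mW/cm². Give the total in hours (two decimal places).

6.67 hours

Layer count = ceil(145 / 0.1) = 1450.
Bottom layers = 5 × (84.6 + 8.17) = 463.85 s.
Remaining layers = 1445 × (8.12 + 8.17) = 23539.05 s.
Sum: 463.85 + 23539.05 = 24002.9 s → 6.67 hours.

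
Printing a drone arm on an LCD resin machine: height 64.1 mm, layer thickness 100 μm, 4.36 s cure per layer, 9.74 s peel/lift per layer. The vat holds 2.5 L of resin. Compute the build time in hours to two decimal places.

2.51 hours

Layers = ⌈64.1/0.1⌉ = 641.
Each layer takes = 4.36 + 9.74 = 14.1 s.
Build time: 641 × 14.1 s = 9038.1 s, i.e. 2.51 hours.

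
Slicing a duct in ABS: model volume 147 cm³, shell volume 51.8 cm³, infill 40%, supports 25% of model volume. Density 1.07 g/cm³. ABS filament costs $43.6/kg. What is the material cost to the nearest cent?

Interior volume: 147 − 51.8 → 95.2 cm³.
Deposited infill = 0.40 × 95.2, so 38.08 cm³.
Support = 0.25 × 147 = 36.75 cm³.
Deposited volume = 51.8 + 38.08 + 36.75 = 126.63 cm³.
Mass = 126.63 × 1.07, so 135.4941 g.
At $43.6/kg: 135.4941/1000 × 43.6 = $5.91.

$5.91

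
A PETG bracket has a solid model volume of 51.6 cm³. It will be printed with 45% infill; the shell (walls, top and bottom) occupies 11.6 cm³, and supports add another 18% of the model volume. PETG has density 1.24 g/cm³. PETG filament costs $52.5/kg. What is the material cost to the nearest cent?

$2.53

Infill region = 51.6 − 11.6 = 40 cm³.
Infill volume = 0.45 × 40, so 18 cm³.
Support = 0.18 × 51.6, so 9.288 cm³.
Deposited volume: 11.6 + 18 + 9.288 → 38.888 cm³.
Mass = 38.888 × 1.24, so 48.22112 g.
Cost = 48.22112 g / 1000 × $52.5/kg = $2.53.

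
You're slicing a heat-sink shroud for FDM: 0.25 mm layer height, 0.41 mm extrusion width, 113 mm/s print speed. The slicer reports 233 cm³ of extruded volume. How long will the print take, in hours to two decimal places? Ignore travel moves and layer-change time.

5.59 hours

Bead cross-section = 0.25 × 0.41 = 0.1025 mm².
Total extruded path = 233000/0.1025 = 2273170.7 mm.
Print-move time: 2273170.7 / 113 → 20116.6 s.
That's 20116.6 s → 5.59 hours.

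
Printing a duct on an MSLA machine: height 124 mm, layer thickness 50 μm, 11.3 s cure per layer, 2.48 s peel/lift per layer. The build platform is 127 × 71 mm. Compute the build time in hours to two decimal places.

Layer count = ceil(124 / 0.05) = 2480.
Per-layer time: 11.3 + 2.48 → 13.78 s.
Build time: 2480 × 13.78 s = 34174.4 s, i.e. 9.49 hours.

9.49 hours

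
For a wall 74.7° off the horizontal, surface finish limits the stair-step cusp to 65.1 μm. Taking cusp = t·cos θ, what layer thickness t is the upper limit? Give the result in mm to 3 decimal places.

0.247 mm

cos(74.7°) = 0.2639; t_max = 0.0651/0.2639 = 0.247 mm.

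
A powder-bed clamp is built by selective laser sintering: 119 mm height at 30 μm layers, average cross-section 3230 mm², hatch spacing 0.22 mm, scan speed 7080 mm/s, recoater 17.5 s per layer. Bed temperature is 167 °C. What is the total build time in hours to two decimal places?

Layer count = ceil(119 / 0.03) = 3967.
Scan path per layer = 3230 / 0.22 = 14681.8 mm.
Scan time per layer = 14681.8 / 7080 = 2.0737 s.
Layer cycle: 2.0737 + 17.5 → 19.5737 s.
Build time = 3967 × 19.5737 = 77648.8679 s = 21.57 hours.

21.57 hours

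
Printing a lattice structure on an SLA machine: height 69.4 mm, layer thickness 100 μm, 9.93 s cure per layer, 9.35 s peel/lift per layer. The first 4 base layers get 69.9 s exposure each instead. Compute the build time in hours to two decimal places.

Number of layers: 69.4 / 0.1 → 694 (rounded up).
Base layers = 4 × (69.9 + 9.35) = 317 s.
Remaining layers = 690 × (9.93 + 9.35) = 13303.2 s.
Sum: 317 + 13303.2 = 13620.2 s → 3.78 hours.

3.78 hours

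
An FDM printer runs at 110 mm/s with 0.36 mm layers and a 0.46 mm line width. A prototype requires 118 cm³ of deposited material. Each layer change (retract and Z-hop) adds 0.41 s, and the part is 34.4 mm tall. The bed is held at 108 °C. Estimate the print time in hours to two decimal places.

Line area = 0.36 × 0.46 = 0.1656 mm².
Path length: 118000 mm³ / 0.1656 mm² → 712560.4 mm.
Extrusion time = 712560.4 / 110 = 6477.8 s.
Layer count = ceil(34.4 / 0.36) = 96.
Z-hop total = 96 × 0.41, so 39.36 s.
Altogether 6477.8 + 39.36 = 6517.16 s, i.e. 1.81 hours.

1.81 hours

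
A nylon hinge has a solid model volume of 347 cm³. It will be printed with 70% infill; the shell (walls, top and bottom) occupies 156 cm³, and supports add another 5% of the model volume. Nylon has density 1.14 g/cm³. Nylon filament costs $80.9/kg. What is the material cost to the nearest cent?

$28.32

Interior volume = 347 − 156, so 191 cm³.
Infill volume: 0.70 × 191 → 133.7 cm³.
Support = 0.05 × 347 = 17.35 cm³.
Total extruded = 156 + 133.7 + 17.35, so 307.05 cm³.
Mass = 307.05 × 1.14 = 350.037 g.
At $80.9/kg: 350.037/1000 × 80.9 = $28.32.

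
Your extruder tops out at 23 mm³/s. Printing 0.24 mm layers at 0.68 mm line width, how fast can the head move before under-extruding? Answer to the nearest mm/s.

Bead cross-section: 0.24 × 0.68 → 0.1632 mm².
v_max = Q/A = 23/0.1632 = 140.93 mm/s → 141 mm/s.

141 mm/s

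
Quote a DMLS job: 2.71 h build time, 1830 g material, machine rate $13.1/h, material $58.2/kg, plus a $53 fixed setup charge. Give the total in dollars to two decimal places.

Machine-time cost = 13.1 × 2.71, so $35.501.
Material charge = 58.2 × 1830/1000, so $106.506.
Total = 35.501 + 106.506 + 53 = 195.007 ≈ $195.01.

$195.01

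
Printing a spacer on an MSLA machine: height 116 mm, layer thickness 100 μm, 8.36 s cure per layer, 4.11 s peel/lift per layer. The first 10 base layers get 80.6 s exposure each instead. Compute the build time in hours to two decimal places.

4.22 hours

Layers = ⌈116/0.1⌉ = 1160.
Burn-in layers: 10 × (80.6 + 4.11) → 847.1 s.
Normal layers = 1150 × (8.36 + 4.11) = 14340.5 s.
Total = 847.1 + 14340.5 = 15187.6 s = 4.22 hours.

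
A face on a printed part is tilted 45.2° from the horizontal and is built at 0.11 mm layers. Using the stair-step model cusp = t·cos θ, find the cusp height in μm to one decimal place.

77.5 μm

Cusp = layer height × cos(45.2°) = 0.11 × 0.7046 = 0.077506 mm = 77.5 μm.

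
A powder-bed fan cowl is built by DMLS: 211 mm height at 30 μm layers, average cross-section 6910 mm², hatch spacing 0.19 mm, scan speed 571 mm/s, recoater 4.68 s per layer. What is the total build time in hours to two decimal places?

133.59 hours

Layer count = ceil(211 / 0.03) = 7034.
Per-layer scan distance = 6910 / 0.19, so 36368.4 mm.
Laser time per layer = 36368.4 / 571, so 63.6925 s.
Per-layer time = 63.6925 + 4.68 = 68.3725 s.
Build time = 7034 × 68.3725 = 480932.165 s = 133.59 hours.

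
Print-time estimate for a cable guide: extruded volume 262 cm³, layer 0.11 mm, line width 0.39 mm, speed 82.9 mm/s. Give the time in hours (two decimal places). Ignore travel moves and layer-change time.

Line area = 0.11 × 0.39 = 0.0429 mm².
Total extruded path = 262000/0.0429 = 6107226.1 mm.
Extrusion time = 6107226.1 / 82.9, so 73669.8 s.
Converting: 73669.8 s = 20.46 hours.

20.46 hours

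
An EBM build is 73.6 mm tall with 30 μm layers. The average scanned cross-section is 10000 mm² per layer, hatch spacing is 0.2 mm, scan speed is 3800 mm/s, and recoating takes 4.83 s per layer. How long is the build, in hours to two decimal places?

Layers = ⌈73.6/0.03⌉ = 2454.
Hatch length per layer: 10000 / 0.2 → 50000 mm.
Scan time per layer = 50000 / 3800, so 13.1579 s.
Per-layer time: 13.1579 + 4.83 → 17.9879 s.
Build time = 2454 × 17.9879 = 44142.3066 s = 12.26 hours.

12.26 hours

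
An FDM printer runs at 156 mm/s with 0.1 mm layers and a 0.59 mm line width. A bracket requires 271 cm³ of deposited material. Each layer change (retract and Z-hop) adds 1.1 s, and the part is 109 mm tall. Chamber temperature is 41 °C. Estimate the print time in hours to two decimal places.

8.51 hours

Bead cross-section: 0.1 × 0.59 → 0.059 mm².
Toolpath length = 271 cm³ / 0.059 mm² = 271000 / 0.059 = 4593220.3 mm.
Extrusion time = 4593220.3 / 156, so 29443.7 s.
Number of layers: 109 / 0.1 → 1090 (rounded up).
Layer-change overhead: 1090 × 1.1 → 1199 s.
Total = 29443.7 + 1199 = 30642.7 s = 8.51 hours.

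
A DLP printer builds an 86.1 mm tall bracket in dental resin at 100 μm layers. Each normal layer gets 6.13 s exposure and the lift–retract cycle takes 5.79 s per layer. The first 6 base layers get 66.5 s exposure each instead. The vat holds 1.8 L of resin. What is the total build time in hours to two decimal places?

2.95 hours

Layers = ⌈86.1/0.1⌉ = 861.
Bottom layers: 6 × (66.5 + 5.79) → 433.74 s.
Regular layers = 855 × (6.13 + 5.79), so 10191.6 s.
Total = 433.74 + 10191.6 = 10625.34 s = 2.95 hours.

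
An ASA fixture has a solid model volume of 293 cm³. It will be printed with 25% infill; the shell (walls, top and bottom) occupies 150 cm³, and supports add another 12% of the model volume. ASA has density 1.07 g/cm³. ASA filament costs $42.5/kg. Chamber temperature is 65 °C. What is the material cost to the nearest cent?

$10.05

Infill region = 293 − 150 = 143 cm³.
Infill volume = 0.25 × 143 = 35.75 cm³.
Support: 0.12 × 293 → 35.16 cm³.
Deposited volume: 150 + 35.75 + 35.16 → 220.91 cm³.
Mass = 220.91 × 1.07 = 236.3737 g.
Cost = 236.3737 g / 1000 × $42.5/kg = $10.05.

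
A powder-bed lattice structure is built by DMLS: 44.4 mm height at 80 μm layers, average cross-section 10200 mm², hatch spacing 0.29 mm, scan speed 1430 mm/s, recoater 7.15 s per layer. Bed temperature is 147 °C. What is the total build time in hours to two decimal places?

4.89 hours

Number of layers: 44.4 / 0.08 → 555 (rounded up).
Per-layer scan distance = 10200 / 0.29, so 35172.4 mm.
Per-layer scan time = 35172.4 / 1430, so 24.5961 s.
Time per layer: 24.5961 + 7.15 → 31.7461 s.
Total: 555 × 31.7461 s = 17619.0855 s → 4.89 hours.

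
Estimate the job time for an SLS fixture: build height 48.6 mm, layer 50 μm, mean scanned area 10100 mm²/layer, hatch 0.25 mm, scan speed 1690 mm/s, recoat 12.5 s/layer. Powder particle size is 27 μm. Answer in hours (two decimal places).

9.83 hours

Layers = ⌈48.6/0.05⌉ = 972.
Hatch length per layer: 10100 / 0.25 → 40400 mm.
Scan time per layer = 40400 / 1690, so 23.9053 s.
Time per layer = 23.9053 + 12.5 = 36.4053 s.
972 layers × 36.4053 s/layer = 35385.9516 s, i.e. 9.83 hours.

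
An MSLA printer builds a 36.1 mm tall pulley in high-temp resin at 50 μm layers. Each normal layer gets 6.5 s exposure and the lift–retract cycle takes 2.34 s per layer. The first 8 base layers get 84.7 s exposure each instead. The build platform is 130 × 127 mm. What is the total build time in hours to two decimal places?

Layers = ⌈36.1/0.05⌉ = 722.
Base layers = 8 × (84.7 + 2.34), so 696.32 s.
Normal layers: 714 × (6.5 + 2.34) → 6311.76 s.
Total = 696.32 + 6311.76 = 7008.08 s = 1.95 hours.

1.95 hours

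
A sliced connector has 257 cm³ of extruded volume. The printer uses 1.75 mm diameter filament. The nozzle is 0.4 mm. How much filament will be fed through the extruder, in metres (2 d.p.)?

106.85 m

Cross-section of 1.75 mm filament: π·(1.75/2)² = 2.4053 mm².
L = 257000 mm³ / 2.4053 mm² = 106847.38 mm, i.e. 106.85 m.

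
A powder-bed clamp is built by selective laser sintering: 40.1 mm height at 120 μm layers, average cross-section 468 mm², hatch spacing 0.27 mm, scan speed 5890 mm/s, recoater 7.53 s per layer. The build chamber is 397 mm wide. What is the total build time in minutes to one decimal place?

Layers = ⌈40.1/0.12⌉ = 335.
Scan path per layer = 468 / 0.27, so 1733.3 mm.
Scan time per layer = 1733.3 / 5890 = 0.2943 s.
Per-layer time = 0.2943 + 7.53, so 7.8243 s.
335 layers × 7.8243 s/layer = 2621.1405 s, i.e. 43.7 minutes.

43.7 minutes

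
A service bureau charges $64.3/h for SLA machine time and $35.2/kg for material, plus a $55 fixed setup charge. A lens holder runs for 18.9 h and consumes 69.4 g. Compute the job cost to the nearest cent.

Machine-time cost = 64.3 × 18.9 = $1215.27.
Material charge = 35.2 × 69.4/1000, so $2.44288.
Adding setup: 1215.27 + 2.44288 + 55 → 1272.71288 ≈ $1272.71.

$1272.71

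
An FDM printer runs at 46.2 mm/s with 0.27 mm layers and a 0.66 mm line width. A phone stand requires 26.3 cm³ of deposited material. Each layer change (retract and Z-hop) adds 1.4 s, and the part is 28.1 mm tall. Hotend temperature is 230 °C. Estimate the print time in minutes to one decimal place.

Bead cross-section: 0.27 × 0.66 → 0.1782 mm².
Toolpath length = 26.3 cm³ / 0.1782 mm² = 26300 / 0.1782 = 147587 mm.
Extrusion time: 147587 / 46.2 → 3194.5 s.
Layer count = ceil(28.1 / 0.27) = 105.
Non-print overhead = 105 × 1.4 = 147 s.
Total = 3194.5 + 147 = 3341.5 s = 55.7 minutes.

55.7 minutes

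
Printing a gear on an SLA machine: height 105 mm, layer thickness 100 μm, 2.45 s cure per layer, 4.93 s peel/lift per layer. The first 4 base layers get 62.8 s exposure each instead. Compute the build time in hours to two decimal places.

Number of layers: 105 / 0.1 → 1050 (rounded up).
Burn-in layers = 4 × (62.8 + 4.93) = 270.92 s.
Regular layers = 1046 × (2.45 + 4.93), so 7719.48 s.
Sum: 270.92 + 7719.48 = 7990.4 s → 2.22 hours.

2.22 hours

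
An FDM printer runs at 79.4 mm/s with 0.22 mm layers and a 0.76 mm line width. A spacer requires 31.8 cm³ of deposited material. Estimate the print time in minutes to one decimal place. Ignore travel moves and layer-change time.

Bead cross-section = 0.22 × 0.76, so 0.1672 mm².
Toolpath length = 31.8 cm³ / 0.1672 mm² = 31800 / 0.1672 = 190191.4 mm.
Time extruding = 190191.4 / 79.4, so 2395.4 s.
Converting: 2395.4 s = 39.9 minutes.

39.9 minutes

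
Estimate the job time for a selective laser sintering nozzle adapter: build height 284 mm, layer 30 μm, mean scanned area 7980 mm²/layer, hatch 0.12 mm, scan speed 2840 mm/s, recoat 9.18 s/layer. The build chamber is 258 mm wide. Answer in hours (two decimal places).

Number of layers: 284 / 0.03 → 9467 (rounded up).
Per-layer scan distance = 7980 / 0.12 = 66500 mm.
Laser time per layer = 66500 / 2840, so 23.4155 s.
Layer cycle: 23.4155 + 9.18 → 32.5955 s.
Total: 9467 × 32.5955 s = 308581.5985 s → 85.72 hours.

85.72 hours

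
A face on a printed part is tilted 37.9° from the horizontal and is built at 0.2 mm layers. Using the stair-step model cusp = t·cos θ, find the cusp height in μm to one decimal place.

157.8 μm

Cusp = layer height × cos(37.9°) = 0.2 × 0.7891 = 0.15782 mm = 157.8 μm.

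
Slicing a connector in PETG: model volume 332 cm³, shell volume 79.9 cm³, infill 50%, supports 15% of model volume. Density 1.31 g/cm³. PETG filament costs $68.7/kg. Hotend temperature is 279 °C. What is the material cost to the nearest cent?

$23.02

Volume inside the shell = 332 − 79.9 = 252.1 cm³.
Infill volume = 0.50 × 252.1 = 126.05 cm³.
Support: 0.15 × 332 → 49.8 cm³.
Total printed volume: 79.9 + 126.05 + 49.8 → 255.75 cm³.
Mass = 255.75 × 1.31 = 335.0325 g.
At $68.7/kg: 335.0325/1000 × 68.7 = $23.02.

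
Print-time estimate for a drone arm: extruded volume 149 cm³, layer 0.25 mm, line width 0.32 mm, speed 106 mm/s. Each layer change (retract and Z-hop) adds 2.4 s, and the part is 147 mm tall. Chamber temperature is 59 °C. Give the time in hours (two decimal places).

5.27 hours

Bead cross-section: 0.25 × 0.32 → 0.08 mm².
Toolpath length = 149 cm³ / 0.08 mm² = 149000 / 0.08 = 1862500 mm.
Extrusion time: 1862500 / 106 → 17570.8 s.
Layers = ⌈147/0.25⌉ = 588.
Layer-change overhead: 588 × 2.4 → 1411.2 s.
Altogether 17570.8 + 1411.2 = 18982 s, i.e. 5.27 hours.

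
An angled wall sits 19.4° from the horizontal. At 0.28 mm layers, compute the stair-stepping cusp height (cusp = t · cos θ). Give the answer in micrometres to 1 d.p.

Cusp = layer height × cos(19.4°) = 0.28 × 0.9432 = 0.264096 mm = 264.1 μm.

264.1 μm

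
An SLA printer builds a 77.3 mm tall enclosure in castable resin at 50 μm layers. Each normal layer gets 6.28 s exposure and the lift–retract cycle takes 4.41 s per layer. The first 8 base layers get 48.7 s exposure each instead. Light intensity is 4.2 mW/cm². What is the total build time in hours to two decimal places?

Layers = ⌈77.3/0.05⌉ = 1546.
Base layers: 8 × (48.7 + 4.41) → 424.88 s.
Remaining layers = 1538 × (6.28 + 4.41), so 16441.22 s.
Sum: 424.88 + 16441.22 = 16866.1 s → 4.69 hours.

4.69 hours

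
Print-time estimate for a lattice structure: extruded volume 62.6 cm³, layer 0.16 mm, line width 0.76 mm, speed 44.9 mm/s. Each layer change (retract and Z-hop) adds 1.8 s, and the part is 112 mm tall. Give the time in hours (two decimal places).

3.53 hours

Line area: 0.16 × 0.76 → 0.1216 mm².
Path length: 62600 mm³ / 0.1216 mm² → 514802.6 mm.
Time extruding = 514802.6 / 44.9, so 11465.5 s.
Layer count = ceil(112 / 0.16) = 700.
Layer-change overhead: 700 × 1.8 → 1260 s.
Altogether 11465.5 + 1260 = 12725.5 s, i.e. 3.53 hours.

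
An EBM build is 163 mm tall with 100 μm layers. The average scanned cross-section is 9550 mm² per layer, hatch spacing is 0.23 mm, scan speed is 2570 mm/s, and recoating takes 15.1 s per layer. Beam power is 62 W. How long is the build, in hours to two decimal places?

14.15 hours

Number of layers: 163 / 0.1 → 1630 (rounded up).
Per-layer scan distance: 9550 / 0.23 → 41521.7 mm.
Scan time per layer = 41521.7 / 2570, so 16.1563 s.
Layer cycle: 16.1563 + 15.1 → 31.2563 s.
Build time = 1630 × 31.2563 = 50947.769 s = 14.15 hours.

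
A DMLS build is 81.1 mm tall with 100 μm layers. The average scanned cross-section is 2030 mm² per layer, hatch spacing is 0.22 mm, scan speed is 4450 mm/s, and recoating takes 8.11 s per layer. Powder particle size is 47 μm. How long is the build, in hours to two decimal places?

Layers = ⌈81.1/0.1⌉ = 811.
Scan path per layer = 2030 / 0.22, so 9227.3 mm.
Scan time per layer: 9227.3 / 4450 → 2.0736 s.
Time per layer = 2.0736 + 8.11 = 10.1836 s.
Build time = 811 × 10.1836 = 8258.8996 s = 2.29 hours.

2.29 hours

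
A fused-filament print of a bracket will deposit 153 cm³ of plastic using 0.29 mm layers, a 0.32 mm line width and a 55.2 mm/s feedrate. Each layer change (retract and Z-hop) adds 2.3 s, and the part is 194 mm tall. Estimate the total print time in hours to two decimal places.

8.72 hours

Extrusion cross-section = 0.29 × 0.32 = 0.0928 mm².
Toolpath length = 153 cm³ / 0.0928 mm² = 153000 / 0.0928 = 1648706.9 mm.
Extrusion time = 1648706.9 / 55.2, so 29867.9 s.
Layer count = ceil(194 / 0.29) = 669.
Z-hop total = 669 × 2.3 = 1538.7 s.
Altogether 29867.9 + 1538.7 = 31406.6 s, i.e. 8.72 hours.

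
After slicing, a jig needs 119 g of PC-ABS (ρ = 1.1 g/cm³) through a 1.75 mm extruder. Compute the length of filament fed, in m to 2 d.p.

44.98 m

Volume = 119 g / 1.1 g·cm⁻³ = 108.1818 cm³ = 108181.8 mm³.
A = π r² = π × 0.875² = 2.4053 mm².
Length = 108181.8 / 2.4053 = 44976.43 mm = 44.98 m.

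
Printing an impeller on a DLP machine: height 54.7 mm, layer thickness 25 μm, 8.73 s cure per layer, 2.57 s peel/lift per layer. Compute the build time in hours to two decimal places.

6.87 hours

Number of layers: 54.7 / 0.025 → 2188 (rounded up).
Each layer takes = 8.73 + 2.57 = 11.3 s.
Total = 2188 × 11.3 = 24724.4 s = 6.87 hours.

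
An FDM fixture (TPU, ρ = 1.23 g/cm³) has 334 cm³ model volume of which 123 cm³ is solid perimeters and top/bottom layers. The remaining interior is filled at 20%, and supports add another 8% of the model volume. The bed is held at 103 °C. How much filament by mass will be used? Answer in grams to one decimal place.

Interior volume: 334 − 123 → 211 cm³.
Deposited infill = 0.20 × 211, so 42.2 cm³.
Support = 0.08 × 334, so 26.72 cm³.
Total printed volume = 123 + 42.2 + 26.72, so 191.92 cm³.
Mass = 191.92 × 1.23, so 236.0616 g.

236.1 g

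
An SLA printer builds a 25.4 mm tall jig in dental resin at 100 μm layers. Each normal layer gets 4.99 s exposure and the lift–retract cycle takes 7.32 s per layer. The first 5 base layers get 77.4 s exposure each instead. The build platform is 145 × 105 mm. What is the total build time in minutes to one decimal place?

58.1 minutes

Number of layers: 25.4 / 0.1 → 254 (rounded up).
Burn-in layers = 5 × (77.4 + 7.32), so 423.6 s.
Remaining layers = 249 × (4.99 + 7.32) = 3065.19 s.
Total = 423.6 + 3065.19 = 3488.79 s = 58.1 minutes.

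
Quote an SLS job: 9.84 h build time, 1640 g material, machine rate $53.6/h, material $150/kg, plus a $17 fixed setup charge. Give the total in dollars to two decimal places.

Machine cost = 53.6 × 9.84 = $527.424.
Material charge = 150 × 1640/1000 = $246.00.
Total = 527.424 + 246.00 + 17 = 790.424 ≈ $790.42.

$790.42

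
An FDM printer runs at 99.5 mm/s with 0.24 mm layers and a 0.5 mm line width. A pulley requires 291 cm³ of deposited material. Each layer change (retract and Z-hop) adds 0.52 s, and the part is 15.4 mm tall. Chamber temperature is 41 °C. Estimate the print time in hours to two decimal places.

6.78 hours

Bead cross-section: 0.24 × 0.5 → 0.12 mm².
Path length: 291000 mm³ / 0.12 mm² → 2425000 mm.
Extrusion time = 2425000 / 99.5, so 24371.9 s.
Layers = ⌈15.4/0.24⌉ = 65.
Layer-change overhead: 65 × 0.52 → 33.8 s.
Altogether 24371.9 + 33.8 = 24405.7 s, i.e. 6.78 hours.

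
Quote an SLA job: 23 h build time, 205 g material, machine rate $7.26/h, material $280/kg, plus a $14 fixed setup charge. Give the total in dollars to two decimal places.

Time charge: 7.26 × 23 → $166.98.
Material cost = 280 × 205/1000 = $57.40.
Total = 166.98 + 57.40 + 14 = $238.38.

$238.38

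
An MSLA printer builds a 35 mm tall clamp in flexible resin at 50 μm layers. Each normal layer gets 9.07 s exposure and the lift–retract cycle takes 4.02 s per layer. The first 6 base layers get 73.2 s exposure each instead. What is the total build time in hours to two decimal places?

2.65 hours

Layers = ⌈35/0.05⌉ = 700.
Burn-in layers = 6 × (73.2 + 4.02) = 463.32 s.
Remaining layers: 694 × (9.07 + 4.02) → 9084.46 s.
Sum: 463.32 + 9084.46 = 9547.78 s → 2.65 hours.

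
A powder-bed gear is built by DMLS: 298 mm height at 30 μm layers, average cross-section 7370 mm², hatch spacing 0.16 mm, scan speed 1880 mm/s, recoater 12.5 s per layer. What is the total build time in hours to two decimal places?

Layers = ⌈298/0.03⌉ = 9934.
Scan path per layer: 7370 / 0.16 → 46062.5 mm.
Laser time per layer = 46062.5 / 1880, so 24.5013 s.
Time per layer: 24.5013 + 12.5 → 37.0013 s.
Build time = 9934 × 37.0013 = 367570.9142 s = 102.10 hours.

102.10 hours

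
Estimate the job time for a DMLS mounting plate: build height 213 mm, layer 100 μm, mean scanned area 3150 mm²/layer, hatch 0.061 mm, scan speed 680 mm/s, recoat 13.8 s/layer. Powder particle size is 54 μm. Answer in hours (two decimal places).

53.10 hours

Number of layers: 213 / 0.1 → 2130 (rounded up).
Scan path per layer = 3150 / 0.061, so 51639.3 mm.
Laser time per layer: 51639.3 / 680 → 75.9401 s.
Time per layer: 75.9401 + 13.8 → 89.7401 s.
2130 layers × 89.7401 s/layer = 191146.413 s, i.e. 53.10 hours.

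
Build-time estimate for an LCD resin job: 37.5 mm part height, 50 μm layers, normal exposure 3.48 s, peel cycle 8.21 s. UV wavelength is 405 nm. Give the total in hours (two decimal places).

2.44 hours

Number of layers: 37.5 / 0.05 → 750 (rounded up).
Each layer takes = 3.48 + 8.21 = 11.69 s.
Total = 750 × 11.69 = 8767.5 s = 2.44 hours.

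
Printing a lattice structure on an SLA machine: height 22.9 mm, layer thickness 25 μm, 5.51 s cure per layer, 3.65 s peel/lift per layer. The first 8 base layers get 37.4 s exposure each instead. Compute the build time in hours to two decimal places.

Layer count = ceil(22.9 / 0.025) = 916.
Burn-in layers: 8 × (37.4 + 3.65) → 328.4 s.
Remaining layers = 908 × (5.51 + 3.65) = 8317.28 s.
Sum: 328.4 + 8317.28 = 8645.68 s → 2.40 hours.

2.40 hours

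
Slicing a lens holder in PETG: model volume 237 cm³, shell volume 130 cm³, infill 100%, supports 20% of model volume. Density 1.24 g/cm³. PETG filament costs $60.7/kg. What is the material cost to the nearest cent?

Interior volume = 237 − 130, so 107 cm³.
Infill deposited = 1.00 × 107, so 107 cm³.
Support = 0.20 × 237 = 47.4 cm³.
Total extruded: 130 + 107 + 47.4 → 284.4 cm³.
Mass = 284.4 × 1.24, so 352.656 g.
Cost = 352.656 g / 1000 × $60.7/kg = $21.41.

$21.41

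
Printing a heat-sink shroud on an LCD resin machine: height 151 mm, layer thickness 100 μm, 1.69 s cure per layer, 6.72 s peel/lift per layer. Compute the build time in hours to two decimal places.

3.53 hours

Number of layers: 151 / 0.1 → 1510 (rounded up).
Each layer takes: 1.69 + 6.72 → 8.41 s.
Build time: 1510 × 8.41 s = 12699.1 s, i.e. 3.53 hours.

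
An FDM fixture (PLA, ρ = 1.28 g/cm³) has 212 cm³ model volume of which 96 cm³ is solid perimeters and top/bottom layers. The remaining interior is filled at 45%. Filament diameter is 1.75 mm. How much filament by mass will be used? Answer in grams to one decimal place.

Volume inside the shell = 212 − 96, so 116 cm³.
Infill volume: 0.45 × 116 → 52.2 cm³.
Deposited volume = 96 + 52.2, so 148.2 cm³.
Mass: 148.2 × 1.28 → 189.696 g.

189.7 g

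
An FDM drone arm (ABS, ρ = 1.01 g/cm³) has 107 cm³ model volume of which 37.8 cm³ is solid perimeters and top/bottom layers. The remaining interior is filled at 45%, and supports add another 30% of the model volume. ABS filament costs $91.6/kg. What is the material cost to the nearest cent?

Interior volume = 107 − 37.8 = 69.2 cm³.
Deposited infill = 0.45 × 69.2, so 31.14 cm³.
Support = 0.30 × 107, so 32.1 cm³.
Total extruded = 37.8 + 31.14 + 32.1, so 101.04 cm³.
Mass: 101.04 × 1.01 → 102.0504 g.
At $91.6/kg: 102.0504/1000 × 91.6 = $9.35.

$9.35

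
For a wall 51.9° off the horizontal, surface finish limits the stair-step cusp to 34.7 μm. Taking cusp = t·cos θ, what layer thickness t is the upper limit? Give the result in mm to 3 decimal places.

cos(51.9°) = 0.6170; t_max = 0.0347/0.6170 = 0.056 mm.

0.056 mm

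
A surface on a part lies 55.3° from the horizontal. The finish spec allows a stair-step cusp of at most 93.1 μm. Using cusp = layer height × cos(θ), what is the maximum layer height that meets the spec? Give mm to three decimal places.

0.164 mm

Layer height = cusp / cos(55.3°) = 0.0931 / 0.5693 = 0.164 mm.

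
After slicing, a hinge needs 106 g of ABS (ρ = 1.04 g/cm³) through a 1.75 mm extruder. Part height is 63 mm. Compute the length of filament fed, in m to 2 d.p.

Volume = 106 g / 1.04 g·cm⁻³ = 101.9231 cm³ = 101923.1 mm³.
Cross-section of 1.75 mm filament: π·(1.75/2)² = 2.4053 mm².
L = V/A = 101923.1/2.4053 = 42374.38 mm → 42.37 m.

42.37 m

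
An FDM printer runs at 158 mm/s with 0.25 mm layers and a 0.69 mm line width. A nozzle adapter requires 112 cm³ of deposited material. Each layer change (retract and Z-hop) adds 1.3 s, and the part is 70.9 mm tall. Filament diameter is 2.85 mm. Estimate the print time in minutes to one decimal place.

Extrusion cross-section = 0.25 × 0.69, so 0.1725 mm².
Path length: 112000 mm³ / 0.1725 mm² → 649275.4 mm.
Time extruding = 649275.4 / 158, so 4109.3 s.
Number of layers: 70.9 / 0.25 → 284 (rounded up).
Layer-change overhead: 284 × 1.3 → 369.2 s.
Altogether 4109.3 + 369.2 = 4478.5 s, i.e. 74.6 minutes.

74.6 minutes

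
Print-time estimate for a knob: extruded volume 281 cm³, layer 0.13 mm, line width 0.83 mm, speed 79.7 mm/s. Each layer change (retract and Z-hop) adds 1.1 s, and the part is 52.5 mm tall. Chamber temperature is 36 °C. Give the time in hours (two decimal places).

9.20 hours

Bead cross-section: 0.13 × 0.83 → 0.1079 mm².
Total extruded path = 281000/0.1079 = 2604263.2 mm.
Time extruding: 2604263.2 / 79.7 → 32675.8 s.
Layer count = ceil(52.5 / 0.13) = 404.
Z-hop total: 404 × 1.1 → 444.4 s.
Altogether 32675.8 + 444.4 = 33120.2 s, i.e. 9.20 hours.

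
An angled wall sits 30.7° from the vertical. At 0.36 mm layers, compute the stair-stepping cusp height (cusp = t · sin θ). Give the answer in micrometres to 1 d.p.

h_c = t·sin θ = 0.36 × 0.5105 = 0.18378 mm (183.8 μm).

183.8 μm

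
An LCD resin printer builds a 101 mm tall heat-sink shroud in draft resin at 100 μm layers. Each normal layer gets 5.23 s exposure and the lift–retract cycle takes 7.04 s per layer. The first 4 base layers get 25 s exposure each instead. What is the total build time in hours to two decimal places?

3.46 hours

Layer count = ceil(101 / 0.1) = 1010.
Bottom layers = 4 × (25 + 7.04), so 128.16 s.
Regular layers = 1006 × (5.23 + 7.04), so 12343.62 s.
Total = 128.16 + 12343.62 = 12471.78 s = 3.46 hours.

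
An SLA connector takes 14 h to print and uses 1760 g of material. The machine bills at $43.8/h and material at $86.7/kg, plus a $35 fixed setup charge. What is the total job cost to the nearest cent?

$800.79

Time charge: 43.8 × 14 → $613.20.
Material charge = 86.7 × 1760/1000 = $152.592.
Adding setup: 613.20 + 152.592 + 35 → 800.792 ≈ $800.79.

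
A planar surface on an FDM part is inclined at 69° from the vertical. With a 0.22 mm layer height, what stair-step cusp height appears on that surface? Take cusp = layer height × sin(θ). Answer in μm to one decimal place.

Cusp = layer height × sin(69°) = 0.22 × 0.9336 = 0.205392 mm = 205.4 μm.

205.4 μm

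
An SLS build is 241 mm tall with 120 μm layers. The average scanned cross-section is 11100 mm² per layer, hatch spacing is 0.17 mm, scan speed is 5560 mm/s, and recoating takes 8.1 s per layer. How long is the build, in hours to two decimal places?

11.07 hours

Layers = ⌈241/0.12⌉ = 2009.
Scan path per layer = 11100 / 0.17 = 65294.1 mm.
Scan time per layer = 65294.1 / 5560 = 11.7435 s.
Per-layer time = 11.7435 + 8.1, so 19.8435 s.
Total: 2009 × 19.8435 s = 39865.5915 s → 11.07 hours.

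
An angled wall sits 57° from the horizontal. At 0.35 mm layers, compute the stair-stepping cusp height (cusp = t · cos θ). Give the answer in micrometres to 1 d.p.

Cusp = layer height × cos(57°) = 0.35 × 0.5446 = 0.19061 mm = 190.6 μm.

190.6 μm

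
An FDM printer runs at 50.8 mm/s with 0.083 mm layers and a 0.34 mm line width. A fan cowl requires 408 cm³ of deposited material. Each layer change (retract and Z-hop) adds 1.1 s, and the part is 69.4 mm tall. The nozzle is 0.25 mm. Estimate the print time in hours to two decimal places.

79.31 hours

Extrusion cross-section = 0.083 × 0.34, so 0.02822 mm².
Path length: 408000 mm³ / 0.02822 mm² → 14457831.3 mm.
Time extruding = 14457831.3 / 50.8, so 284603 s.
Number of layers: 69.4 / 0.083 → 837 (rounded up).
Non-print overhead = 837 × 1.1, so 920.7 s.
Altogether 284603 + 920.7 = 285523.7 s, i.e. 79.31 hours.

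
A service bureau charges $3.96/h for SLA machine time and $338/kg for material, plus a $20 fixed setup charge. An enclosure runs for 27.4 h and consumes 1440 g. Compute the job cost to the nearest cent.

$615.22

Machine cost: 3.96 × 27.4 → $108.504.
Feedstock cost: 338 × 1440/1000 → $486.72.
Total = 108.504 + 486.72 + 20 = 615.224 ≈ $615.22.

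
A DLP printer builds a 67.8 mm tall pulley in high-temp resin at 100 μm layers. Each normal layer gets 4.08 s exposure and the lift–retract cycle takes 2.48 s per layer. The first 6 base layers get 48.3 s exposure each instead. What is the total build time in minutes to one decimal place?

78.6 minutes

Layers = ⌈67.8/0.1⌉ = 678.
Bottom layers = 6 × (48.3 + 2.48) = 304.68 s.
Regular layers = 672 × (4.08 + 2.48) = 4408.32 s.
Sum: 304.68 + 4408.32 = 4713 s → 78.6 minutes.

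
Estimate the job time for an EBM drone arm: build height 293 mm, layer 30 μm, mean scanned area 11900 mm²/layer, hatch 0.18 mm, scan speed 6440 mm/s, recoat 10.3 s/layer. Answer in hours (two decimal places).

55.80 hours

Layers = ⌈293/0.03⌉ = 9767.
Per-layer scan distance = 11900 / 0.18, so 66111.1 mm.
Beam time per layer = 66111.1 / 6440, so 10.2657 s.
Time per layer = 10.2657 + 10.3, so 20.5657 s.
Build time = 9767 × 20.5657 = 200865.1919 s = 55.80 hours.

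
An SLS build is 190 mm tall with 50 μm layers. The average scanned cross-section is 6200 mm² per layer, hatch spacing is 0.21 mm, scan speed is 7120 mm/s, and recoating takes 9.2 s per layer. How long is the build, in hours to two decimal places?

14.09 hours

Number of layers: 190 / 0.05 → 3800 (rounded up).
Scan path per layer = 6200 / 0.21 = 29523.8 mm.
Scan time per layer = 29523.8 / 7120 = 4.1466 s.
Time per layer = 4.1466 + 9.2, so 13.3466 s.
Build time = 3800 × 13.3466 = 50717.08 s = 14.09 hours.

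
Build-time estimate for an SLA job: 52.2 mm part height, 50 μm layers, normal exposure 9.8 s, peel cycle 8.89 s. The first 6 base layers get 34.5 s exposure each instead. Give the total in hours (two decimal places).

5.46 hours

Layers = ⌈52.2/0.05⌉ = 1044.
Burn-in layers = 6 × (34.5 + 8.89), so 260.34 s.
Remaining layers = 1038 × (9.8 + 8.89), so 19400.22 s.
Total = 260.34 + 19400.22 = 19660.56 s = 5.46 hours.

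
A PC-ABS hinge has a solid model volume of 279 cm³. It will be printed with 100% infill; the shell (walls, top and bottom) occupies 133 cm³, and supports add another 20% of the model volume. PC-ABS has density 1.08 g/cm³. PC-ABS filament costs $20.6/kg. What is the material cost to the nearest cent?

Volume inside the shell = 279 − 133 = 146 cm³.
Infill deposited = 1.00 × 146, so 146 cm³.
Support: 0.20 × 279 → 55.8 cm³.
Total extruded = 133 + 146 + 55.8 = 334.8 cm³.
Mass = 334.8 × 1.08, so 361.584 g.
Cost = 361.584 g / 1000 × $20.6/kg = $7.45.

$7.45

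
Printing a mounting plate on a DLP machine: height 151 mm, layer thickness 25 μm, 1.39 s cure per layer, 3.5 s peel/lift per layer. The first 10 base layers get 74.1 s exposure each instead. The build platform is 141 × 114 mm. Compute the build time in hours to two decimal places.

8.41 hours

Layer count = ceil(151 / 0.025) = 6040.
Burn-in layers = 10 × (74.1 + 3.5), so 776 s.
Remaining layers = 6030 × (1.39 + 3.5) = 29486.7 s.
Sum: 776 + 29486.7 = 30262.7 s → 8.41 hours.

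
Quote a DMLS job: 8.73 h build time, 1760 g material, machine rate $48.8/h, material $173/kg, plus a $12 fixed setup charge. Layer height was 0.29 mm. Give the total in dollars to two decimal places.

$742.50

Time charge = 48.8 × 8.73, so $426.024.
Material cost = 173 × 1760/1000 = $304.48.
Total = 426.024 + 304.48 + 12 = 742.504 ≈ $742.50.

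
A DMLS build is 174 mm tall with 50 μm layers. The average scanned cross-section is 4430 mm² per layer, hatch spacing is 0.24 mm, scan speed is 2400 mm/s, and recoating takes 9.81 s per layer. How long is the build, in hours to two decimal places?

16.92 hours

Layers = ⌈174/0.05⌉ = 3480.
Per-layer scan distance = 4430 / 0.24, so 18458.3 mm.
Laser time per layer: 18458.3 / 2400 → 7.691 s.
Per-layer time = 7.691 + 9.81 = 17.501 s.
Build time = 3480 × 17.501 = 60903.48 s = 16.92 hours.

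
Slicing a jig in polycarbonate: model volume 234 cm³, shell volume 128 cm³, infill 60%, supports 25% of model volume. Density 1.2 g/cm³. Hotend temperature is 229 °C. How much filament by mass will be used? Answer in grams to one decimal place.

Interior volume = 234 − 128 = 106 cm³.
Infill volume = 0.60 × 106, so 63.6 cm³.
Support = 0.25 × 234, so 58.5 cm³.
Deposited volume = 128 + 63.6 + 58.5 = 250.1 cm³.
Mass: 250.1 × 1.2 → 300.12 g.

300.1 g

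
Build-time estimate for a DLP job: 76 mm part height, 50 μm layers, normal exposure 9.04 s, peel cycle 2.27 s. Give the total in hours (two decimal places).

Layers = ⌈76/0.05⌉ = 1520.
Per-layer time = 9.04 + 2.27 = 11.31 s.
Total = 1520 × 11.31 = 17191.2 s = 4.78 hours.

4.78 hours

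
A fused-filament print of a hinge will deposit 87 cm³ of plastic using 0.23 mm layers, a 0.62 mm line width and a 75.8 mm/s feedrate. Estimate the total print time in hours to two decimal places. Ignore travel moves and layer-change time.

Line area: 0.23 × 0.62 → 0.1426 mm².
Path length: 87000 mm³ / 0.1426 mm² → 610098.2 mm.
Time extruding = 610098.2 / 75.8 = 8048.8 s.
Converting: 8048.8 s = 2.24 hours.

2.24 hours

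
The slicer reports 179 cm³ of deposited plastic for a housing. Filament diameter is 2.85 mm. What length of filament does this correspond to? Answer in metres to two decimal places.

28.06 m

A = π r² = π × 1.425² = 6.3794 mm².
L = 179000 mm³ / 6.3794 mm² = 28059.07 mm, i.e. 28.06 m.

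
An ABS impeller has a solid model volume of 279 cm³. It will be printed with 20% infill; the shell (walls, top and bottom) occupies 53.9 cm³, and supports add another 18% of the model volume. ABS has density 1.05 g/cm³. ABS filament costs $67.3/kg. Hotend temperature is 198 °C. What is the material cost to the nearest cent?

$10.54

Infill region = 279 − 53.9 = 225.1 cm³.
Deposited infill = 0.20 × 225.1, so 45.02 cm³.
Support = 0.18 × 279, so 50.22 cm³.
Total extruded = 53.9 + 45.02 + 50.22 = 149.14 cm³.
Mass: 149.14 × 1.05 → 156.597 g.
At $67.3/kg: 156.597/1000 × 67.3 = $10.54.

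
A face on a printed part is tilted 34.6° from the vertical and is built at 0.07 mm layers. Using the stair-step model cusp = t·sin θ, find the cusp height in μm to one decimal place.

sin(34.6°) = 0.5678, so cusp = 0.07 × 0.5678 = 0.039746 mm → 39.7 μm.

39.7 μm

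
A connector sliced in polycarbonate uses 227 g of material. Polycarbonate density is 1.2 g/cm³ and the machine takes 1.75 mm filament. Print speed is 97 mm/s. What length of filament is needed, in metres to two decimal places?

78.65 m

Extruded volume: 227/1.2 = 189.1667 cm³ (189166.7 mm³).
Cross-section of 1.75 mm filament: π·(1.75/2)² = 2.4053 mm².
Length = 189166.7 / 2.4053 = 78645.78 mm = 78.65 m.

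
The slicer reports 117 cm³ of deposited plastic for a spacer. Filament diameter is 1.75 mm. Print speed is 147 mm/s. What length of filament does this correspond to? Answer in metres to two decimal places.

Cross-section of 1.75 mm filament: π·(1.75/2)² = 2.4053 mm².
L = 117000 mm³ / 2.4053 mm² = 48642.58 mm, i.e. 48.64 m.

48.64 m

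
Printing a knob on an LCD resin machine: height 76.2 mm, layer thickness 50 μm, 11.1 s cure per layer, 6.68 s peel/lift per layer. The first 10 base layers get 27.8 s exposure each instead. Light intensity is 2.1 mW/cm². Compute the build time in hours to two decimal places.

Layer count = ceil(76.2 / 0.05) = 1524.
Base layers = 10 × (27.8 + 6.68) = 344.8 s.
Regular layers = 1514 × (11.1 + 6.68) = 26918.92 s.
Sum: 344.8 + 26918.92 = 27263.72 s → 7.57 hours.

7.57 hours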